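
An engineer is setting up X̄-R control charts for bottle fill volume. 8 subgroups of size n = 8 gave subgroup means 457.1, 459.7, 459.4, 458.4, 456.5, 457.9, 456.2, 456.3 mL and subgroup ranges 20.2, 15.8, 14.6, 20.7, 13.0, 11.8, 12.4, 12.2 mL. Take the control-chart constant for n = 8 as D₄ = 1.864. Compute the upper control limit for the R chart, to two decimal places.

28.12

R̄ = (20.2 + 15.8 + 14.6 + 20.7 + 13.0 + 11.8 + 12.4 + 12.2) / 8 = 120.7000 / 8 = 15.0875
UCL_R = D₄·R̄ = 1.864 × 15.0875 = 28.1231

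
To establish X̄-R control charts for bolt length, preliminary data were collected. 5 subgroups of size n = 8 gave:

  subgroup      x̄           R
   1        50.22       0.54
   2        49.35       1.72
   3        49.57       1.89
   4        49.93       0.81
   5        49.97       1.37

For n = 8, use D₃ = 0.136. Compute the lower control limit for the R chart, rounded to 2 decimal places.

R̄ = (0.54 + 1.72 + 1.89 + 0.81 + 1.37) / 5 = 6.3300 / 5 = 1.2660
LCL_R = D₃·R̄ = 0.136 × 1.2660 = 0.1722

0.17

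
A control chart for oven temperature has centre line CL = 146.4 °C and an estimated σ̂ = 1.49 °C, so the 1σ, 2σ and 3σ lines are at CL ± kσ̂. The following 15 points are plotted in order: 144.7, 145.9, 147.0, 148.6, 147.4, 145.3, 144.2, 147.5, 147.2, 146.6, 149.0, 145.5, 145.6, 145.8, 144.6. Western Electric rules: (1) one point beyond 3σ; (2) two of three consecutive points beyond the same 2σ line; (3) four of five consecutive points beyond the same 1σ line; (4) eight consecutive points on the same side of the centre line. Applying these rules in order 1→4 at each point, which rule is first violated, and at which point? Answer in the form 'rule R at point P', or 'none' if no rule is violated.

none

Zone of each point (C = within 1σ̂, B = 1σ̂–2σ̂, A = 2σ̂–3σ̂, * = beyond 3σ̂; sign = side of CL): 1:-B, 2:-C, 3:+C, 4:+B, 5:+C, 6:-C, 7:-B, 8:+C, 9:+C, 10:+C, 11:+B, 12:-C, 13:-C, 14:-C, 15:-B
No rule fires across all 15 points.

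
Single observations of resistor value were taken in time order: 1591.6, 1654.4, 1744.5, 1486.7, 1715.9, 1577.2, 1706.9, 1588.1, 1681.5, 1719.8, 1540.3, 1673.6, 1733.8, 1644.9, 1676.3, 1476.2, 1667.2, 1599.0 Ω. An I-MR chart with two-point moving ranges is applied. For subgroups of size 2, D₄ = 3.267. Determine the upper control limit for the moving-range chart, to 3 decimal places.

405.761

Moving ranges: 62.8, 90.1, 257.8, 229.2, 138.7, 129.7, 118.8, 93.4, 38.3, 179.5, 133.3, 60.2, 88.9, 31.4, 200.1, 191.0, 68.2; M̄R̄ = 2111.4000 / 17 = 124.2000
UCL_MR = D₄·M̄R̄ = 3.267 × 124.2000 = 405.7614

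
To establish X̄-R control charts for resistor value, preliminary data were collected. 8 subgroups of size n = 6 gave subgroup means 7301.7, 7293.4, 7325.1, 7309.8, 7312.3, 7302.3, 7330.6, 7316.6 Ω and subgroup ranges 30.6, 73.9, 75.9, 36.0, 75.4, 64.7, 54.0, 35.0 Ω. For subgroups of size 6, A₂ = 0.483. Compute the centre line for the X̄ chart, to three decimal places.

X̄̄ = (7301.7 + 7293.4 + 7325.1 + 7309.8 + 7312.3 + 7302.3 + 7330.6 + 7316.6) / 8 = 58491.8000 / 8 = 7311.4750
CL = X̄̄ = 7311.4750

7311.475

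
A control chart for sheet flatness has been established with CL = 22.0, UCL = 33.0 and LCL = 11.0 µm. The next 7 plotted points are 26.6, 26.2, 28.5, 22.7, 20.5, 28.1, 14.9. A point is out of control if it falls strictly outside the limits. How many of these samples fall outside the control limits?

0

All 7 points lie within [11.0, 33.0].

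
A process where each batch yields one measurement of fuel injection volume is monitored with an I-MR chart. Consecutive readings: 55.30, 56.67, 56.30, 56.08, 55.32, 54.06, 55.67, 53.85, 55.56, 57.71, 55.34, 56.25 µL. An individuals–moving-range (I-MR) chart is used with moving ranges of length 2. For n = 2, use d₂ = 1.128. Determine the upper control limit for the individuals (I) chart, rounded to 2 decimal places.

59.19

X̄ = (55.30 + 56.67 + 56.30 + 56.08 + 55.32 + 54.06 + 55.67 + 53.85 + 55.56 + 57.71 + 55.34 + 56.25) / 12 = 55.6758
Moving ranges: 1.37, 0.37, 0.22, 0.76, 1.26, 1.61, 1.82, 1.71, 2.15, 2.37, 0.91; M̄R̄ = 14.5500 / 11 = 1.3227
UCL = X̄ + 3·M̄R̄/d₂ = 55.6758 + 3 × 1.3227 / 1.128 = 59.1937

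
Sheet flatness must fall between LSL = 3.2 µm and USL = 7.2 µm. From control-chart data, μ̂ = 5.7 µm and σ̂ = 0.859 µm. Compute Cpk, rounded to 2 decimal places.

0.58

Cpu = (USL − μ̂) / (3σ̂) = (7.2 − 5.7) / (3 × 0.859) = 0.5821; Cpl = (μ̂ − LSL) / (3σ̂) = (5.7 − 3.2) / (3 × 0.859) = 0.9701; Cpk = min(Cpu, Cpl) = 0.5821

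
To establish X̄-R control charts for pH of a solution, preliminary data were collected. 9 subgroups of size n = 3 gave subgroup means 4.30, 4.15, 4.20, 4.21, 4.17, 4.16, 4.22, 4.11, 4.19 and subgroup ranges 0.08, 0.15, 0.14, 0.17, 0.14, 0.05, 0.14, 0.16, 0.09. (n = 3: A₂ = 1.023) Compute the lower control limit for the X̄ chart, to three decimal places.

4.063

X̄̄ = (4.30 + 4.15 + 4.20 + 4.21 + 4.17 + 4.16 + 4.22 + 4.11 + 4.19) / 9 = 37.7100 / 9 = 4.1900
R̄ = (0.08 + 0.15 + 0.14 + 0.17 + 0.14 + 0.05 + 0.14 + 0.16 + 0.09) / 9 = 1.1200 / 9 = 0.1244
LCL = X̄̄ − A₂·R̄ = 4.1900 − 1.023 × 0.1244 = 4.0627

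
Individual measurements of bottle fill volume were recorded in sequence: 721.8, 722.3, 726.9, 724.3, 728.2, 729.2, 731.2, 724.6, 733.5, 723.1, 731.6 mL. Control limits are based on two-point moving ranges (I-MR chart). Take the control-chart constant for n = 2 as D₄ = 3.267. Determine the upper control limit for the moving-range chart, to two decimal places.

16.01

Moving ranges: 0.5, 4.6, 2.6, 3.9, 1.0, 2.0, 6.6, 8.9, 10.4, 8.5; M̄R̄ = 49.0000 / 10 = 4.9000
UCL_MR = D₄·M̄R̄ = 3.267 × 4.9000 = 16.0083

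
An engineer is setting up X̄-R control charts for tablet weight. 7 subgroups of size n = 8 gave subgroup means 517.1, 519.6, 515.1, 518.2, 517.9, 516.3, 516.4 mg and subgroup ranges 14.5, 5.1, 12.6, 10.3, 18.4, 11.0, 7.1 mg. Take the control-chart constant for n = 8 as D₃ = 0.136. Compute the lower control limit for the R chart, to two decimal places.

R̄ = (14.5 + 5.1 + 12.6 + 10.3 + 18.4 + 11.0 + 7.1) / 7 = 79.0000 / 7 = 11.2857
LCL_R = D₃·R̄ = 0.136 × 11.2857 = 1.5349

1.53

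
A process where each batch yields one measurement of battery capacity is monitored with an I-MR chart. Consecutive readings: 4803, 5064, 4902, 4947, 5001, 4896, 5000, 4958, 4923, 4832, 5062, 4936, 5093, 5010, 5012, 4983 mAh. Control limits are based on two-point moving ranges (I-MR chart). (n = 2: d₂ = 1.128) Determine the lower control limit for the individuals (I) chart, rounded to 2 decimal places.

X̄ = (4803 + 5064 + 4902 + 4947 + 5001 + 4896 + 5000 + 4958 + 4923 + 4832 + 5062 + 4936 + 5093 + 5010 + 5012 + 4983) / 16 = 4963.8750
Moving ranges: 261, 162, 45, 54, 105, 104, 42, 35, 91, 230, 126, 157, 83, 2, 29; M̄R̄ = 1526.0000 / 15 = 101.7333
LCL = X̄ − 3·M̄R̄/d₂ = 4963.8750 − 3 × 101.7333 / 1.128 = 4693.3076

4693.31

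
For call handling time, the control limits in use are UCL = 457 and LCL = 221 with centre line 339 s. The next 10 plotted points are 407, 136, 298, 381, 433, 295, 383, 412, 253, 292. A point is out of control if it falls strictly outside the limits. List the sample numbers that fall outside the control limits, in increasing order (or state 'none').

Compare each point to [221, 457]: sample 2 = 136 < LCL.

2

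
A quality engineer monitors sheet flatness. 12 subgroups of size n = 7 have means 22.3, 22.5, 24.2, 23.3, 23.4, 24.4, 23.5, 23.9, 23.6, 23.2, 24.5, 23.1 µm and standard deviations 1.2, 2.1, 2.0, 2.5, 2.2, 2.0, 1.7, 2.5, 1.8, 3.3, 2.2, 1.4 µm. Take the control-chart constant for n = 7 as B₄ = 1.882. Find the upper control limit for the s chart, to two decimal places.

s̄ = (1.2 + 2.1 + 2.0 + 2.5 + 2.2 + 2.0 + 1.7 + 2.5 + 1.8 + 3.3 + 2.2 + 1.4) / 12 = 2.0750
UCL_s = B₄·s̄ = 1.882 × 2.0750 = 3.9051

3.91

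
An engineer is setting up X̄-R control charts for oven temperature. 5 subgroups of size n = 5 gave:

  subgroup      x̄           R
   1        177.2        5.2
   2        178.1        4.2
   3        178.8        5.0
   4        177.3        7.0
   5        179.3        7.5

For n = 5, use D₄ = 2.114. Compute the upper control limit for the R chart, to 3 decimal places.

R̄ = (5.2 + 4.2 + 5.0 + 7.0 + 7.5) / 5 = 28.9000 / 5 = 5.7800
UCL_R = D₄·R̄ = 2.114 × 5.7800 = 12.2189

12.219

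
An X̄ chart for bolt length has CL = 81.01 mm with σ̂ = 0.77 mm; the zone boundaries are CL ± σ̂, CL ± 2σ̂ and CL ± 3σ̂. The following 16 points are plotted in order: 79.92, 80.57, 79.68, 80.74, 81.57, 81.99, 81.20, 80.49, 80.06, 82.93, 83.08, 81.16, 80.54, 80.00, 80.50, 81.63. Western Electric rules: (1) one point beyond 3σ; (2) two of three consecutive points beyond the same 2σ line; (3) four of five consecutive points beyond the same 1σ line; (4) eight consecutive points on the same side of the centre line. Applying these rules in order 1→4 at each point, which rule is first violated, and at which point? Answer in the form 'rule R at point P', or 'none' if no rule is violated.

Zone of each point (C = within 1σ̂, B = 1σ̂–2σ̂, A = 2σ̂–3σ̂, * = beyond 3σ̂; sign = side of CL): 1:-B, 2:-C, 3:-B, 4:-C, 5:+C, 6:+B, 7:+C, 8:-C, 9:-B, 10:+A, 11:+A, 12:+C, 13:-C, 14:-B, 15:-C, 16:+C
Rule 2 (two of three consecutive points beyond the same 2σ limit) is satisfied at point 11.

rule 2 at point 11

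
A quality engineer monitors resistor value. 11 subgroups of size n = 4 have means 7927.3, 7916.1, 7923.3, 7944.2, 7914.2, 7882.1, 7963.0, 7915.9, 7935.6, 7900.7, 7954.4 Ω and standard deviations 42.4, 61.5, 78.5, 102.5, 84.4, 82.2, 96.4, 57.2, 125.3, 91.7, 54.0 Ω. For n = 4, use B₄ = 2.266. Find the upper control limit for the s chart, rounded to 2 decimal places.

180.48

s̄ = (42.4 + 61.5 + 78.5 + 102.5 + 84.4 + 82.2 + 96.4 + 57.2 + 125.3 + 91.7 + 54.0) / 11 = 79.6455
UCL_s = B₄·s̄ = 2.266 × 79.6455 = 180.4766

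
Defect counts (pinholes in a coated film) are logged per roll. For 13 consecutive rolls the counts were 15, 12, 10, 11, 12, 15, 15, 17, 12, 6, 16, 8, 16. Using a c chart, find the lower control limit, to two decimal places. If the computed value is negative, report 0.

c̄ = (15 + 12 + 10 + 11 + 12 + 15 + 15 + 17 + 12 + 6 + 16 + 8 + 16) / 13 = 165 / 13 = 12.6923
LCL = c̄ − 3√c̄ = 12.6923 − 3 × 3.5626 = 2.0044

2.00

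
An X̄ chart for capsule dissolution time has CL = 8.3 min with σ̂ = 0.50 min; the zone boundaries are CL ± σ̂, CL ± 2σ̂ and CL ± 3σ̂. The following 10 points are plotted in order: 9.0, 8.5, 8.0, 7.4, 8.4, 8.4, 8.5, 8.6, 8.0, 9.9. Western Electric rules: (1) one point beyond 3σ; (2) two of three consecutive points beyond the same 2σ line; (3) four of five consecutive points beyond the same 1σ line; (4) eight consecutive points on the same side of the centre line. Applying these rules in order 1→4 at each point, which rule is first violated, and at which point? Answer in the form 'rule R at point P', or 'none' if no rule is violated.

rule 1 at point 10

Zone of each point (C = within 1σ̂, B = 1σ̂–2σ̂, A = 2σ̂–3σ̂, * = beyond 3σ̂; sign = side of CL): 1:+B, 2:+C, 3:-C, 4:-B, 5:+C, 6:+C, 7:+C, 8:+C, 9:-C, 10:+*
Rule 1 (one point beyond the 3σ limits) is satisfied at point 10.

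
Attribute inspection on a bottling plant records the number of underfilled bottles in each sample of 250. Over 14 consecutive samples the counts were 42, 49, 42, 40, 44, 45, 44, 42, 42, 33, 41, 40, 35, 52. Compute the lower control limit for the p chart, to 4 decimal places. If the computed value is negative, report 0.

p̄ = Σdᵢ / (k·n) = 591 / (14 × 250) = 0.16886
LCL = p̄ − 3·√(p̄(1−p̄)/n) = 0.16886 − 3 × 0.02369 = 0.09778

0.0978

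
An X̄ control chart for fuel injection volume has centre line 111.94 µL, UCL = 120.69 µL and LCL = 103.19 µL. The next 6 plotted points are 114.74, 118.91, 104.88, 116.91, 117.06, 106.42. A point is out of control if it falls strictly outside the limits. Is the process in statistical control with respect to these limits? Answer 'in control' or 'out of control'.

in control

All 6 points lie within [103.19, 120.69].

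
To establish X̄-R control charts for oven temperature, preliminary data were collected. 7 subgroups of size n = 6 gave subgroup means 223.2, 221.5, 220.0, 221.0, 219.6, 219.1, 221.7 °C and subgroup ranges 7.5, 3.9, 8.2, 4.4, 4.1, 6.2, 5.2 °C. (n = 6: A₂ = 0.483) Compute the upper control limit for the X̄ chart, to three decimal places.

X̄̄ = (223.2 + 221.5 + 220.0 + 221.0 + 219.6 + 219.1 + 221.7) / 7 = 1546.1000 / 7 = 220.8714
R̄ = (7.5 + 3.9 + 8.2 + 4.4 + 4.1 + 6.2 + 5.2) / 7 = 39.5000 / 7 = 5.6429
UCL = X̄̄ + A₂·R̄ = 220.8714 + 0.483 × 5.6429 = 223.5969

223.597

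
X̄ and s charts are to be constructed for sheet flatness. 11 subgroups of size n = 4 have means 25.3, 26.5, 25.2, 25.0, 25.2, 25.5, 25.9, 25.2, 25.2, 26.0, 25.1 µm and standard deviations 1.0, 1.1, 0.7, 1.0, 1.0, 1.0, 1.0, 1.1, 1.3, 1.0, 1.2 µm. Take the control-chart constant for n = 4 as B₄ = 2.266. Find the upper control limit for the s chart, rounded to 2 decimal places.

s̄ = (1.0 + 1.1 + 0.7 + 1.0 + 1.0 + 1.0 + 1.0 + 1.1 + 1.3 + 1.0 + 1.2) / 11 = 1.0364
UCL_s = B₄·s̄ = 2.266 × 1.0364 = 2.3484

2.35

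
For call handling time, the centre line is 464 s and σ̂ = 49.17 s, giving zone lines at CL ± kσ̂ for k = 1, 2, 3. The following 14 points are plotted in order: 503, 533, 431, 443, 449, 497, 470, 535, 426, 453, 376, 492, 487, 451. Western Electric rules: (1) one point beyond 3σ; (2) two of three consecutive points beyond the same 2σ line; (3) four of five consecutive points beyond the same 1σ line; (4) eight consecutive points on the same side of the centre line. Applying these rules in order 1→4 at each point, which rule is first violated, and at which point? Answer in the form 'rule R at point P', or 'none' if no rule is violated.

none

Zone of each point (C = within 1σ̂, B = 1σ̂–2σ̂, A = 2σ̂–3σ̂, * = beyond 3σ̂; sign = side of CL): 1:+C, 2:+B, 3:-C, 4:-C, 5:-C, 6:+C, 7:+C, 8:+B, 9:-C, 10:-C, 11:-B, 12:+C, 13:+C, 14:-C
No rule fires across all 14 points.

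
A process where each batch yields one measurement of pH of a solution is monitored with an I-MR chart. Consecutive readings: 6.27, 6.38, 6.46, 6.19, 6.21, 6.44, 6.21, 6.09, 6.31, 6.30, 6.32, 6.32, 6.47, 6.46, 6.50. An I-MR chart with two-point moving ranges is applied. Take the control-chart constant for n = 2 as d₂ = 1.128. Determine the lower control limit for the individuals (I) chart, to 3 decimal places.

6.042

X̄ = (6.27 + 6.38 + 6.46 + 6.19 + 6.21 + 6.44 + 6.21 + 6.09 + 6.31 + 6.30 + 6.32 + 6.32 + 6.47 + 6.46 + 6.50) / 15 = 6.3287
Moving ranges: 0.11, 0.08, 0.27, 0.02, 0.23, 0.23, 0.12, 0.22, 0.01, 0.02, 0.00, 0.15, 0.01, 0.04; M̄R̄ = 1.5100 / 14 = 0.1079
LCL = X̄ − 3·M̄R̄/d₂ = 6.3287 − 3 × 0.1079 / 1.128 = 6.0418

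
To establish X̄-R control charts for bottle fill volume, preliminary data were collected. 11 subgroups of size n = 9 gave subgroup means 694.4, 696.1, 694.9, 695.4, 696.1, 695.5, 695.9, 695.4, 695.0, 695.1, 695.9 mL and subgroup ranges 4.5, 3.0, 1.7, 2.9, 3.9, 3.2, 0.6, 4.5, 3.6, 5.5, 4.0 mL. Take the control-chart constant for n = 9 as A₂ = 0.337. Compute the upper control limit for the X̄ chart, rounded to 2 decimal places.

696.57

X̄̄ = (694.4 + 696.1 + 694.9 + 695.4 + 696.1 + 695.5 + 695.9 + 695.4 + 695.0 + 695.1 + 695.9) / 11 = 7649.7000 / 11 = 695.4273
R̄ = (4.5 + 3.0 + 1.7 + 2.9 + 3.9 + 3.2 + 0.6 + 4.5 + 3.6 + 5.5 + 4.0) / 11 = 37.4000 / 11 = 3.4000
UCL = X̄̄ + A₂·R̄ = 695.4273 + 0.337 × 3.4000 = 696.5731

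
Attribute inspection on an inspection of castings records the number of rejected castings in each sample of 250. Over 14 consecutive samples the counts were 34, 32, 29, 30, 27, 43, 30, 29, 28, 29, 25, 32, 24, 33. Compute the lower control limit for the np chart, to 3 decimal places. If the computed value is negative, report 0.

14.864

p̄ = Σdᵢ / (k·n) = 425 / (14 × 250) = 0.12143
LCL = np̄ − 3·√(np̄(1−p̄)) = 30.3571 − 3 × 5.1644 = 14.8640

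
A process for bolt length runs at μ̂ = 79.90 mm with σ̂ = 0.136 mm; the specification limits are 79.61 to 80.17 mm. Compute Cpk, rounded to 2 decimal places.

0.66

Cpu = (USL − μ̂) / (3σ̂) = (80.17 − 79.90) / (3 × 0.136) = 0.6618; Cpl = (μ̂ − LSL) / (3σ̂) = (79.90 − 79.61) / (3 × 0.136) = 0.7108; Cpk = min(Cpu, Cpl) = 0.6618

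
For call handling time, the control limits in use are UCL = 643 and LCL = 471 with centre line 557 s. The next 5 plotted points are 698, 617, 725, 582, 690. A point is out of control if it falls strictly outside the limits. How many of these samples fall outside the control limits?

3

Compare each point to [471, 643]: sample 1 = 698 > UCL; sample 3 = 725 > UCL; sample 5 = 690 > UCL.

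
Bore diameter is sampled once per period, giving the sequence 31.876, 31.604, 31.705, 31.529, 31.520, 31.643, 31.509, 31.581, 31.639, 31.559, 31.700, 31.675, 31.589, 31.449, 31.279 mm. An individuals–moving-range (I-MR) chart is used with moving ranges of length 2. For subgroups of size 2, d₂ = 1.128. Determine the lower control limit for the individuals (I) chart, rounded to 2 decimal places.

X̄ = (31.876 + 31.604 + 31.705 + 31.529 + 31.520 + 31.643 + 31.509 + 31.581 + 31.639 + 31.559 + 31.700 + 31.675 + 31.589 + 31.449 + 31.279) / 15 = 31.5905
Moving ranges: 0.272, 0.101, 0.176, 0.009, 0.123, 0.134, 0.072, 0.058, 0.080, 0.141, 0.025, 0.086, 0.140, 0.170; M̄R̄ = 1.5870 / 14 = 0.1134
LCL = X̄ − 3·M̄R̄/d₂ = 31.5905 − 3 × 0.1134 / 1.128 = 31.2890

31.29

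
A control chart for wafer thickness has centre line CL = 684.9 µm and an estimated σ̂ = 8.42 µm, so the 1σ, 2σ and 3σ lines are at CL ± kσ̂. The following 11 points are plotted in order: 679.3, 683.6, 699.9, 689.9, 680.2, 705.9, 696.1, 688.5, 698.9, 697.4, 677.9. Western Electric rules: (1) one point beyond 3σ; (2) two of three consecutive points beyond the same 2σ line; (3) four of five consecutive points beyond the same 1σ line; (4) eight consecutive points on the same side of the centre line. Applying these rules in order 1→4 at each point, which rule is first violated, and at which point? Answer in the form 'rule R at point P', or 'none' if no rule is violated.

Zone of each point (C = within 1σ̂, B = 1σ̂–2σ̂, A = 2σ̂–3σ̂, * = beyond 3σ̂; sign = side of CL): 1:-C, 2:-C, 3:+B, 4:+C, 5:-C, 6:+A, 7:+B, 8:+C, 9:+B, 10:+B, 11:-C
Rule 3 (four of five consecutive points beyond the same 1σ limit) is satisfied at point 10.

rule 3 at point 10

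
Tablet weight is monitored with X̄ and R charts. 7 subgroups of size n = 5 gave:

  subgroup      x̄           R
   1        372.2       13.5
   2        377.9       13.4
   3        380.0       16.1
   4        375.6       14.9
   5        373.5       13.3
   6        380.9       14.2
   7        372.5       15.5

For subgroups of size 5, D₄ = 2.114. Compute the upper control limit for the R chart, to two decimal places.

30.47

R̄ = (13.5 + 13.4 + 16.1 + 14.9 + 13.3 + 14.2 + 15.5) / 7 = 100.9000 / 7 = 14.4143
UCL_R = D₄·R̄ = 2.114 × 14.4143 = 30.4718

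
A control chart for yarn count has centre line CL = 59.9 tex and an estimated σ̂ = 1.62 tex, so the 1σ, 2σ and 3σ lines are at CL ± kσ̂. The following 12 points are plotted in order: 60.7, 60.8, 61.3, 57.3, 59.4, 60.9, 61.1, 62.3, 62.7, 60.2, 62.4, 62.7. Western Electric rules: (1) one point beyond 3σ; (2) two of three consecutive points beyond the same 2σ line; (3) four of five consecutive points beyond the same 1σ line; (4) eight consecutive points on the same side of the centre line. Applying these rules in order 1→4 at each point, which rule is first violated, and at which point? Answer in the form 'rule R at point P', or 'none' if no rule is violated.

rule 3 at point 12

Zone of each point (C = within 1σ̂, B = 1σ̂–2σ̂, A = 2σ̂–3σ̂, * = beyond 3σ̂; sign = side of CL): 1:+C, 2:+C, 3:+C, 4:-B, 5:-C, 6:+C, 7:+C, 8:+B, 9:+B, 10:+C, 11:+B, 12:+B
Rule 3 (four of five consecutive points beyond the same 1σ limit) is satisfied at point 12.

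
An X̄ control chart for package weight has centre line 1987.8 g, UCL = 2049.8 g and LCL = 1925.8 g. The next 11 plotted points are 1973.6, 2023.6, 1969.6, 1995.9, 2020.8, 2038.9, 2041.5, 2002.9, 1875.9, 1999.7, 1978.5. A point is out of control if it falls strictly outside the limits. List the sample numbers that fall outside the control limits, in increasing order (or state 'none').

Compare each point to [1925.8, 2049.8]: sample 9 = 1875.9 < LCL.

9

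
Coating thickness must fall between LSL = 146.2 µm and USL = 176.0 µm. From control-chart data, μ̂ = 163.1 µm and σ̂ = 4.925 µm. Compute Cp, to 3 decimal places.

1.008

Cp = (USL − LSL) / (6σ̂) = (176.0 − 146.2) / (6 × 4.925) = 29.8000 / 29.5500 = 1.0085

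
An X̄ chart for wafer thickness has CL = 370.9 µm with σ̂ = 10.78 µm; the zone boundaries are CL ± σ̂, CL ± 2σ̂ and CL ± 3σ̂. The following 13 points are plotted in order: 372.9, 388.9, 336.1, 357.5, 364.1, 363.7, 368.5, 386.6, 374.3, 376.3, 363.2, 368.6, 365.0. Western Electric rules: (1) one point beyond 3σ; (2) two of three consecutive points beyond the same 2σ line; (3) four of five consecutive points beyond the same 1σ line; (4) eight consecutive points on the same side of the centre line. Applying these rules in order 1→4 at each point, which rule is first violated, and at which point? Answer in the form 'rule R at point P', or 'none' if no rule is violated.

Zone of each point (C = within 1σ̂, B = 1σ̂–2σ̂, A = 2σ̂–3σ̂, * = beyond 3σ̂; sign = side of CL): 1:+C, 2:+B, 3:-*, 4:-B, 5:-C, 6:-C, 7:-C, 8:+B, 9:+C, 10:+C, 11:-C, 12:-C, 13:-C
Rule 1 (one point beyond the 3σ limits) is satisfied at point 3.

rule 1 at point 3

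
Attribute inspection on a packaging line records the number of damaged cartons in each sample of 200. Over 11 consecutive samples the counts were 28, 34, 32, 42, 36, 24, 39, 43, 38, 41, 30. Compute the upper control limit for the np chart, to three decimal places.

51.335

p̄ = Σdᵢ / (k·n) = 387 / (11 × 200) = 0.17591
UCL = np̄ + 3·√(np̄(1−p̄)) = 35.1818 + 3 × √(35.1818×0.82409) = 35.1818 + 3 × 5.3845 = 51.3354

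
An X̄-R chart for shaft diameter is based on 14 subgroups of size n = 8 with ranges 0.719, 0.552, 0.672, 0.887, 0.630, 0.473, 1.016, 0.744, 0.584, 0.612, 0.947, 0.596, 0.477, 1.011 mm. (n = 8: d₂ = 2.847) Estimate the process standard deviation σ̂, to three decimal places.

0.249

R̄ = (0.719 + 0.552 + 0.672 + 0.887 + 0.630 + 0.473 + 1.016 + 0.744 + 0.584 + 0.612 + 0.947 + 0.596 + 0.477 + 1.011) / 14 = 0.7086
σ̂ = R̄ / d₂ = 0.7086 / 2.847 = 0.2489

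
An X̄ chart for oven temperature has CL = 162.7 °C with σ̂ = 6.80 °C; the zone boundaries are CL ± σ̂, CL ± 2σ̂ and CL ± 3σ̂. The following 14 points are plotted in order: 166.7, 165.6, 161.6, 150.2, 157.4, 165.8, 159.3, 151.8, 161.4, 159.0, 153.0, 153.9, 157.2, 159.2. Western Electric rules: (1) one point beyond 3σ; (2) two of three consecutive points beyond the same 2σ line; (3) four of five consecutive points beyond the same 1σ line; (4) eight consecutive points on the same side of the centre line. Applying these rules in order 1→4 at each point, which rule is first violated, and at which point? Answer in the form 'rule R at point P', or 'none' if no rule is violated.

rule 4 at point 14

Zone of each point (C = within 1σ̂, B = 1σ̂–2σ̂, A = 2σ̂–3σ̂, * = beyond 3σ̂; sign = side of CL): 1:+C, 2:+C, 3:-C, 4:-B, 5:-C, 6:+C, 7:-C, 8:-B, 9:-C, 10:-C, 11:-B, 12:-B, 13:-C, 14:-C
Rule 4 (eight consecutive points on the same side of the centre line) is satisfied at point 14.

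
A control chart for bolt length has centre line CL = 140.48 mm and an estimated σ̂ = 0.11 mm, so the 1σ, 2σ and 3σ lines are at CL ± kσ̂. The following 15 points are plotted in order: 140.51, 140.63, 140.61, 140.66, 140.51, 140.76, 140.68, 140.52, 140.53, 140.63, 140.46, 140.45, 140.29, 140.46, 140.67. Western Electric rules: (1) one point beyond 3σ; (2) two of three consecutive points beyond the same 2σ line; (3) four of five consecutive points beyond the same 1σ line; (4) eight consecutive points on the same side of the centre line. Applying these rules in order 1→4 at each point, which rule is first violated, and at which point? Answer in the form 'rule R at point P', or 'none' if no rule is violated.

Zone of each point (C = within 1σ̂, B = 1σ̂–2σ̂, A = 2σ̂–3σ̂, * = beyond 3σ̂; sign = side of CL): 1:+C, 2:+B, 3:+B, 4:+B, 5:+C, 6:+A, 7:+B, 8:+C, 9:+C, 10:+B, 11:-C, 12:-C, 13:-B, 14:-C, 15:+B
Rule 3 (four of five consecutive points beyond the same 1σ limit) is satisfied at point 6.

rule 3 at point 6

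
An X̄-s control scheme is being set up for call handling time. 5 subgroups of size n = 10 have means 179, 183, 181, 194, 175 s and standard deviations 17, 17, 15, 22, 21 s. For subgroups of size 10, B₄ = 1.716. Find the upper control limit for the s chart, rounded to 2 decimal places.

s̄ = (17 + 17 + 15 + 22 + 21) / 5 = 18.4000
UCL_s = B₄·s̄ = 1.716 × 18.4000 = 31.5744

31.57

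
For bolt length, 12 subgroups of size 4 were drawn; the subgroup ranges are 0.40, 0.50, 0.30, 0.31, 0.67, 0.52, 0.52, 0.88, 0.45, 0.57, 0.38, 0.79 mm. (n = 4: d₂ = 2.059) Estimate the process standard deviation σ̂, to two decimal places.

R̄ = (0.40 + 0.50 + 0.30 + 0.31 + 0.67 + 0.52 + 0.52 + 0.88 + 0.45 + 0.57 + 0.38 + 0.79) / 12 = 0.5242
σ̂ = R̄ / d₂ = 0.5242 / 2.059 = 0.2546

0.25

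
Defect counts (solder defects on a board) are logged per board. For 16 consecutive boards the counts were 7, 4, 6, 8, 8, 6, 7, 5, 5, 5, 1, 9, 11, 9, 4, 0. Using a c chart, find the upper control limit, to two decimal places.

c̄ = (7 + 4 + 6 + 8 + 8 + 6 + 7 + 5 + 5 + 5 + 1 + 9 + 11 + 9 + 4 + 0) / 16 = 95 / 16 = 5.9375
UCL = c̄ + 3√c̄ = 5.9375 + 3 × √5.9375 = 5.9375 + 3 × 2.4367 = 13.2476

13.25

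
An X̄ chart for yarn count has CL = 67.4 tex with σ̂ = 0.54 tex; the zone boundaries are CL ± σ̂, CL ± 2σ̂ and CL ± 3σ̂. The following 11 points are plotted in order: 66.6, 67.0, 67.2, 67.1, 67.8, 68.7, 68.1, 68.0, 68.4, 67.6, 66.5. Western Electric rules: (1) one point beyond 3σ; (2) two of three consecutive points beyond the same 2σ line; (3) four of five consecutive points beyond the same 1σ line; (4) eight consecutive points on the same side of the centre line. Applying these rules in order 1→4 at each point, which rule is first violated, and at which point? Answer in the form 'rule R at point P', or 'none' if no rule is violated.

rule 3 at point 9

Zone of each point (C = within 1σ̂, B = 1σ̂–2σ̂, A = 2σ̂–3σ̂, * = beyond 3σ̂; sign = side of CL): 1:-B, 2:-C, 3:-C, 4:-C, 5:+C, 6:+A, 7:+B, 8:+B, 9:+B, 10:+C, 11:-B
Rule 3 (four of five consecutive points beyond the same 1σ limit) is satisfied at point 9.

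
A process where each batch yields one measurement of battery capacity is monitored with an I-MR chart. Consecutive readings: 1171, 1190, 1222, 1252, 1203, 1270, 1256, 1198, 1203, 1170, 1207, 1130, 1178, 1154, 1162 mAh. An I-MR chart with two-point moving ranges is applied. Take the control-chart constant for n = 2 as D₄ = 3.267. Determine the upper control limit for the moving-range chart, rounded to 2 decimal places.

116.91

Moving ranges: 19, 32, 30, 49, 67, 14, 58, 5, 33, 37, 77, 48, 24, 8; M̄R̄ = 501.0000 / 14 = 35.7857
UCL_MR = D₄·M̄R̄ = 3.267 × 35.7857 = 116.9119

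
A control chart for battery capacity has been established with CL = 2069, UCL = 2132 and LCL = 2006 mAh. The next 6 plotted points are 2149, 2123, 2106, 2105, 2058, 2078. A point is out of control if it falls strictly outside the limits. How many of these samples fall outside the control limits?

1

Compare each point to [2006, 2132]: sample 1 = 2149 > UCL.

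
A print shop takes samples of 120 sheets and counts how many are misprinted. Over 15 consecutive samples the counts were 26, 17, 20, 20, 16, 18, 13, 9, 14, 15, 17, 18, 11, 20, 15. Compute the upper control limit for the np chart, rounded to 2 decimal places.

p̄ = Σdᵢ / (k·n) = 249 / (15 × 120) = 0.13833
UCL = np̄ + 3·√(np̄(1−p̄)) = 16.6000 + 3 × √(16.6000×0.86167) = 16.6000 + 3 × 3.7820 = 27.9461

27.95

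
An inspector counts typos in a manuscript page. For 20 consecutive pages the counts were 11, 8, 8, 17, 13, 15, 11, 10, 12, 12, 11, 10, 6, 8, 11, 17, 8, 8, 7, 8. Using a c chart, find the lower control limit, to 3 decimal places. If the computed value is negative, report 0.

c̄ = (11 + 8 + 8 + 17 + 13 + 15 + 11 + 10 + 12 + 12 + 11 + 10 + 6 + 8 + 11 + 17 + 8 + 8 + 7 + 8) / 20 = 211 / 20 = 10.5500
LCL = c̄ − 3√c̄ = 10.5500 − 3 × 3.2481 = 0.8058

0.806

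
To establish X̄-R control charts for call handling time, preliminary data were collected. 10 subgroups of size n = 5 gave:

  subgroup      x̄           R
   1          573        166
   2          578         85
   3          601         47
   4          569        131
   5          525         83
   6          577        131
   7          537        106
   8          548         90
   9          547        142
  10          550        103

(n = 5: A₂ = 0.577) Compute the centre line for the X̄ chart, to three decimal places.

560.500

X̄̄ = (573 + 578 + 601 + 569 + 525 + 577 + 537 + 548 + 547 + 550) / 10 = 5605.0000 / 10 = 560.5000
CL = X̄̄ = 560.5000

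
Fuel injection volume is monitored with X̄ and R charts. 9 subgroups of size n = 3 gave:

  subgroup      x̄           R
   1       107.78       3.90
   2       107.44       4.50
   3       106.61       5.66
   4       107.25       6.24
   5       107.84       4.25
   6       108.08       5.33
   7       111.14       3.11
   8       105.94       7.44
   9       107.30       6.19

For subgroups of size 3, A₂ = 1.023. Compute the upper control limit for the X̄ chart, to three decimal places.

113.008

X̄̄ = (107.78 + 107.44 + 106.61 + 107.25 + 107.84 + 108.08 + 111.14 + 105.94 + 107.30) / 9 = 969.3800 / 9 = 107.7089
R̄ = (3.90 + 4.50 + 5.66 + 6.24 + 4.25 + 5.33 + 3.11 + 7.44 + 6.19) / 9 = 46.6200 / 9 = 5.1800
UCL = X̄̄ + A₂·R̄ = 107.7089 + 1.023 × 5.1800 = 113.0080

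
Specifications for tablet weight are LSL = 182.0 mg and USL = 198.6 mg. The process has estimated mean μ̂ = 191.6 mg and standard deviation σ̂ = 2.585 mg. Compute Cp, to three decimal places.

1.070

Cp = (USL − LSL) / (6σ̂) = (198.6 − 182.0) / (6 × 2.585) = 16.6000 / 15.5100 = 1.0703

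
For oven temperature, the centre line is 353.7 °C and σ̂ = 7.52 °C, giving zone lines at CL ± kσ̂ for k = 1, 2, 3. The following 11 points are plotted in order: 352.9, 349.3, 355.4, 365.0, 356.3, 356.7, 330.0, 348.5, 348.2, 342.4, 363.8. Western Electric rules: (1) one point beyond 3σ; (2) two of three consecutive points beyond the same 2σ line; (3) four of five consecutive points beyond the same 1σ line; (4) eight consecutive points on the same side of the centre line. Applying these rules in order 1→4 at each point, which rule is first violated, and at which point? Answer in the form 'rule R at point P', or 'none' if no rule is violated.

Zone of each point (C = within 1σ̂, B = 1σ̂–2σ̂, A = 2σ̂–3σ̂, * = beyond 3σ̂; sign = side of CL): 1:-C, 2:-C, 3:+C, 4:+B, 5:+C, 6:+C, 7:-*, 8:-C, 9:-C, 10:-B, 11:+B
Rule 1 (one point beyond the 3σ limits) is satisfied at point 7.

rule 1 at point 7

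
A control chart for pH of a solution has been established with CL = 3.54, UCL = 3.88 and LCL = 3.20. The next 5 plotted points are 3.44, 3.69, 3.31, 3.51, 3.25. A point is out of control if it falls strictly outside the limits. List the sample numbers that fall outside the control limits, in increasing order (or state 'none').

All 5 points lie within [3.20, 3.88].

none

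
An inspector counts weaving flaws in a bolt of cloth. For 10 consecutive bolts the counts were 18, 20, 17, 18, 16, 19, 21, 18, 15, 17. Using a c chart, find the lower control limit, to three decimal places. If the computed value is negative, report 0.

5.207

c̄ = (18 + 20 + 17 + 18 + 16 + 19 + 21 + 18 + 15 + 17) / 10 = 179 / 10 = 17.9000
LCL = c̄ − 3√c̄ = 17.9000 − 3 × 4.2308 = 5.2075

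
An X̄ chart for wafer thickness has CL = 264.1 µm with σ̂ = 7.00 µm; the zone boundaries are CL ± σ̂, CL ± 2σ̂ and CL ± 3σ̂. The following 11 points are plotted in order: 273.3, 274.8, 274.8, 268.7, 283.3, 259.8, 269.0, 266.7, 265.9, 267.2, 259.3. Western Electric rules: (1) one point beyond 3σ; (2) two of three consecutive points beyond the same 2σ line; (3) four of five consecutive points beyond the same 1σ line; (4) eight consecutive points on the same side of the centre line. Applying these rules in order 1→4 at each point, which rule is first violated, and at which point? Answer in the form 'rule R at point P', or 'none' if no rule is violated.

rule 3 at point 5

Zone of each point (C = within 1σ̂, B = 1σ̂–2σ̂, A = 2σ̂–3σ̂, * = beyond 3σ̂; sign = side of CL): 1:+B, 2:+B, 3:+B, 4:+C, 5:+A, 6:-C, 7:+C, 8:+C, 9:+C, 10:+C, 11:-C
Rule 3 (four of five consecutive points beyond the same 1σ limit) is satisfied at point 5.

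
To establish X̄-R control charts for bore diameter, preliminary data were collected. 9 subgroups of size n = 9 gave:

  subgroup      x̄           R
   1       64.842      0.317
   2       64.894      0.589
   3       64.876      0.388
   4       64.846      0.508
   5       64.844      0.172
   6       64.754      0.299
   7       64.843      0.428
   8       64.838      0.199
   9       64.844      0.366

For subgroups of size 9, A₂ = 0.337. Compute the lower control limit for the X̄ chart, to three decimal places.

X̄̄ = (64.842 + 64.894 + 64.876 + 64.846 + 64.844 + 64.754 + 64.843 + 64.838 + 64.844) / 9 = 583.5810 / 9 = 64.8423
R̄ = (0.317 + 0.589 + 0.388 + 0.508 + 0.172 + 0.299 + 0.428 + 0.199 + 0.366) / 9 = 3.2660 / 9 = 0.3629
LCL = X̄̄ − A₂·R̄ = 64.8423 − 0.337 × 0.3629 = 64.7200

64.720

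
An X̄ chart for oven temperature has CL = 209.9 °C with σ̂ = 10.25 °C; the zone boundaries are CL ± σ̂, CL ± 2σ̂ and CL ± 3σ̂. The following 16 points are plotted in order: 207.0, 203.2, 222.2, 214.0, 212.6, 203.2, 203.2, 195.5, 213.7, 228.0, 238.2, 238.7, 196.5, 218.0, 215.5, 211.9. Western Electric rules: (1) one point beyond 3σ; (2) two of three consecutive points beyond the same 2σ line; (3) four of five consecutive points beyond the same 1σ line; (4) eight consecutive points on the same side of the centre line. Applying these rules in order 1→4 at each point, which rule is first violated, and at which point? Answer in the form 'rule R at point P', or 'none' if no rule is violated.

rule 2 at point 12

Zone of each point (C = within 1σ̂, B = 1σ̂–2σ̂, A = 2σ̂–3σ̂, * = beyond 3σ̂; sign = side of CL): 1:-C, 2:-C, 3:+B, 4:+C, 5:+C, 6:-C, 7:-C, 8:-B, 9:+C, 10:+B, 11:+A, 12:+A, 13:-B, 14:+C, 15:+C, 16:+C
Rule 2 (two of three consecutive points beyond the same 2σ limit) is satisfied at point 12.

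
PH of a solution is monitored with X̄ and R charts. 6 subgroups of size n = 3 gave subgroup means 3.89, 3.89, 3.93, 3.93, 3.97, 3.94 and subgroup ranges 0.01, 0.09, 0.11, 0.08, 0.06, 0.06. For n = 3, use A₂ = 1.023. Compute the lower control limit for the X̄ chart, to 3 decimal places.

3.855

X̄̄ = (3.89 + 3.89 + 3.93 + 3.93 + 3.97 + 3.94) / 6 = 23.5500 / 6 = 3.9250
R̄ = (0.01 + 0.09 + 0.11 + 0.08 + 0.06 + 0.06) / 6 = 0.4100 / 6 = 0.0683
LCL = X̄̄ − A₂·R̄ = 3.9250 − 1.023 × 0.0683 = 3.8551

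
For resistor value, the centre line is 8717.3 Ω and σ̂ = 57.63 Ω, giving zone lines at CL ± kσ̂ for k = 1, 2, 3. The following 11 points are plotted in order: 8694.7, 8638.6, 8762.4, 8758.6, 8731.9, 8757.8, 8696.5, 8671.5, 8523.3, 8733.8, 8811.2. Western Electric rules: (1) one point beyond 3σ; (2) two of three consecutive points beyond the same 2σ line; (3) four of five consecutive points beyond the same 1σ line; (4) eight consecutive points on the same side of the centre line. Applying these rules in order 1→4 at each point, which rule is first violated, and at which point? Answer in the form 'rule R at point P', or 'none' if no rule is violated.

Zone of each point (C = within 1σ̂, B = 1σ̂–2σ̂, A = 2σ̂–3σ̂, * = beyond 3σ̂; sign = side of CL): 1:-C, 2:-B, 3:+C, 4:+C, 5:+C, 6:+C, 7:-C, 8:-C, 9:-*, 10:+C, 11:+B
Rule 1 (one point beyond the 3σ limits) is satisfied at point 9.

rule 1 at point 9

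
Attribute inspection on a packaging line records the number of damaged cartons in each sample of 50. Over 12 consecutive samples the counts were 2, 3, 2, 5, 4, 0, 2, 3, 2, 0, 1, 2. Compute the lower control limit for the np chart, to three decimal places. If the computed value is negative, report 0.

p̄ = Σdᵢ / (k·n) = 26 / (12 × 50) = 0.04333
LCL = np̄ − 3·√(np̄(1−p̄)) = 2.1667 − 3 × 1.4397 = -2.1525 → 0 (negative, so LCL = 0)

0.000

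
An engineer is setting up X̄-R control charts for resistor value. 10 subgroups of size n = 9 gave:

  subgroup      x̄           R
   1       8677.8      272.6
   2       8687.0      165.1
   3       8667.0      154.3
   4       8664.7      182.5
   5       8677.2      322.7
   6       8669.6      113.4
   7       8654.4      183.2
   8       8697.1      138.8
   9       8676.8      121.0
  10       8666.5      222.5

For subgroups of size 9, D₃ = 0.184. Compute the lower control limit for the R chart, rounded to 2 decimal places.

34.52

R̄ = (272.6 + 165.1 + 154.3 + 182.5 + 322.7 + 113.4 + 183.2 + 138.8 + 121.0 + 222.5) / 10 = 1876.1000 / 10 = 187.6100
LCL_R = D₃·R̄ = 0.184 × 187.6100 = 34.5202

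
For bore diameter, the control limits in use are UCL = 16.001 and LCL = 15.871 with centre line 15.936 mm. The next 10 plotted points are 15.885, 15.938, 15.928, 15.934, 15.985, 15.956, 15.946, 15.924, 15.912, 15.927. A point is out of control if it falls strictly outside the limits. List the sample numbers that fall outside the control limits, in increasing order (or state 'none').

All 10 points lie within [15.871, 16.001].

none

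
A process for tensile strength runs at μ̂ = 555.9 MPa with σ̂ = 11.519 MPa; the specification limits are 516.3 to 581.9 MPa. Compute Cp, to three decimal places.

Cp = (USL − LSL) / (6σ̂) = (581.9 − 516.3) / (6 × 11.519) = 65.6000 / 69.1140 = 0.9492

0.949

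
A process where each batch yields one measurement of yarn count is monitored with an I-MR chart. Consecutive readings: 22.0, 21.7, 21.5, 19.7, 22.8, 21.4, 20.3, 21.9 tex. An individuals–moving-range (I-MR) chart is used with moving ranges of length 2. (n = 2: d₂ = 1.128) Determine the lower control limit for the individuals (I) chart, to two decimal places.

17.80

X̄ = (22.0 + 21.7 + 21.5 + 19.7 + 22.8 + 21.4 + 20.3 + 21.9) / 8 = 21.4125
Moving ranges: 0.3, 0.2, 1.8, 3.1, 1.4, 1.1, 1.6; M̄R̄ = 9.5000 / 7 = 1.3571
LCL = X̄ − 3·M̄R̄/d₂ = 21.4125 − 3 × 1.3571 / 1.128 = 17.8031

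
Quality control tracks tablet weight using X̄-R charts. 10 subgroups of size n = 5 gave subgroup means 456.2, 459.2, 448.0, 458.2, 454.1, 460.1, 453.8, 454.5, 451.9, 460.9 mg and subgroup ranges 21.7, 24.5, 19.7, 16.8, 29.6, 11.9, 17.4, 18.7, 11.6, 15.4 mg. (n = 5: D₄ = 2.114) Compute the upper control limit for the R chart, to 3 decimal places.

39.595

R̄ = (21.7 + 24.5 + 19.7 + 16.8 + 29.6 + 11.9 + 17.4 + 18.7 + 11.6 + 15.4) / 10 = 187.3000 / 10 = 18.7300
UCL_R = D₄·R̄ = 2.114 × 18.7300 = 39.5952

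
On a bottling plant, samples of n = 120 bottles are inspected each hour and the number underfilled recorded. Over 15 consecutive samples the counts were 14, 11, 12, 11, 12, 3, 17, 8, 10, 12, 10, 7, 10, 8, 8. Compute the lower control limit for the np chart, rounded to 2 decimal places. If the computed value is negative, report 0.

1.04

p̄ = Σdᵢ / (k·n) = 153 / (15 × 120) = 0.08500
LCL = np̄ − 3·√(np̄(1−p̄)) = 10.2000 − 3 × 3.0550 = 1.0350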